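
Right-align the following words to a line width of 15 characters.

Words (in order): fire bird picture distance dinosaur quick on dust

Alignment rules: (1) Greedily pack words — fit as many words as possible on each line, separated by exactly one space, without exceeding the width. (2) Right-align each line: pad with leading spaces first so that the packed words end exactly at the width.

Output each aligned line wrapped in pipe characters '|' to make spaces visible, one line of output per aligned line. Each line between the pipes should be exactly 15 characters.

Answer: |      fire bird|
|        picture|
|       distance|
| dinosaur quick|
|        on dust|

Derivation:
Line 1: ['fire', 'bird'] (min_width=9, slack=6)
Line 2: ['picture'] (min_width=7, slack=8)
Line 3: ['distance'] (min_width=8, slack=7)
Line 4: ['dinosaur', 'quick'] (min_width=14, slack=1)
Line 5: ['on', 'dust'] (min_width=7, slack=8)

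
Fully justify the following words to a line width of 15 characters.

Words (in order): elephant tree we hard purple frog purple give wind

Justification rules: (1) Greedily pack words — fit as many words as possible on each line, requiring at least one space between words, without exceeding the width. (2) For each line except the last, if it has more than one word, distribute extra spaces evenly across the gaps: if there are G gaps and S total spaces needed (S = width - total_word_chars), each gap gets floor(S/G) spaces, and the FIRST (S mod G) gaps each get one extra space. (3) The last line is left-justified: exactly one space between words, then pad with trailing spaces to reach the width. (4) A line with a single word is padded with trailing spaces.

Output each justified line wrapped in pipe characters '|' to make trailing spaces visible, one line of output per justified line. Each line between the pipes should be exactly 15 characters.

Answer: |elephant   tree|
|we  hard purple|
|frog     purple|
|give wind      |

Derivation:
Line 1: ['elephant', 'tree'] (min_width=13, slack=2)
Line 2: ['we', 'hard', 'purple'] (min_width=14, slack=1)
Line 3: ['frog', 'purple'] (min_width=11, slack=4)
Line 4: ['give', 'wind'] (min_width=9, slack=6)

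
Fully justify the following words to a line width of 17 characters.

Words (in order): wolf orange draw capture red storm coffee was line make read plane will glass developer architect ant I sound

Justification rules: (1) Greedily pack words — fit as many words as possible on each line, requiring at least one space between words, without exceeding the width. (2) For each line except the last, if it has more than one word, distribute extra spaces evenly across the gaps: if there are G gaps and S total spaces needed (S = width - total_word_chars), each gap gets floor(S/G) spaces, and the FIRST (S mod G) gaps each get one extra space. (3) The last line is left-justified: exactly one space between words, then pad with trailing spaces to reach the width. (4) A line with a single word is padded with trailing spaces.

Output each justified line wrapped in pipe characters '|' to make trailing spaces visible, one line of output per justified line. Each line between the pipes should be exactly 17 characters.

Answer: |wolf  orange draw|
|capture red storm|
|coffee  was  line|
|make  read  plane|
|will        glass|
|developer        |
|architect  ant  I|
|sound            |

Derivation:
Line 1: ['wolf', 'orange', 'draw'] (min_width=16, slack=1)
Line 2: ['capture', 'red', 'storm'] (min_width=17, slack=0)
Line 3: ['coffee', 'was', 'line'] (min_width=15, slack=2)
Line 4: ['make', 'read', 'plane'] (min_width=15, slack=2)
Line 5: ['will', 'glass'] (min_width=10, slack=7)
Line 6: ['developer'] (min_width=9, slack=8)
Line 7: ['architect', 'ant', 'I'] (min_width=15, slack=2)
Line 8: ['sound'] (min_width=5, slack=12)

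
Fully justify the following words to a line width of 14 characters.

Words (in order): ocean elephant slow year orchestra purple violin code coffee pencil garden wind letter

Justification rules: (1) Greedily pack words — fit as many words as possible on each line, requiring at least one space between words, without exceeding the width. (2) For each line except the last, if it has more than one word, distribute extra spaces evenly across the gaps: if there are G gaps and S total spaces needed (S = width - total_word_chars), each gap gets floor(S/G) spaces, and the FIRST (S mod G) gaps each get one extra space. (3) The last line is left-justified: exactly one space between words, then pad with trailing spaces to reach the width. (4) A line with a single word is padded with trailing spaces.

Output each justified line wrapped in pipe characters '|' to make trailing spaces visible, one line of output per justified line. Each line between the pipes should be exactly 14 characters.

Line 1: ['ocean', 'elephant'] (min_width=14, slack=0)
Line 2: ['slow', 'year'] (min_width=9, slack=5)
Line 3: ['orchestra'] (min_width=9, slack=5)
Line 4: ['purple', 'violin'] (min_width=13, slack=1)
Line 5: ['code', 'coffee'] (min_width=11, slack=3)
Line 6: ['pencil', 'garden'] (min_width=13, slack=1)
Line 7: ['wind', 'letter'] (min_width=11, slack=3)

Answer: |ocean elephant|
|slow      year|
|orchestra     |
|purple  violin|
|code    coffee|
|pencil  garden|
|wind letter   |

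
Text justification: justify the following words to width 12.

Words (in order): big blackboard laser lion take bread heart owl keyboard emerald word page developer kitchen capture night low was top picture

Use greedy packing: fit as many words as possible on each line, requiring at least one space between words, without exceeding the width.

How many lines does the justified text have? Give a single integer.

Line 1: ['big'] (min_width=3, slack=9)
Line 2: ['blackboard'] (min_width=10, slack=2)
Line 3: ['laser', 'lion'] (min_width=10, slack=2)
Line 4: ['take', 'bread'] (min_width=10, slack=2)
Line 5: ['heart', 'owl'] (min_width=9, slack=3)
Line 6: ['keyboard'] (min_width=8, slack=4)
Line 7: ['emerald', 'word'] (min_width=12, slack=0)
Line 8: ['page'] (min_width=4, slack=8)
Line 9: ['developer'] (min_width=9, slack=3)
Line 10: ['kitchen'] (min_width=7, slack=5)
Line 11: ['capture'] (min_width=7, slack=5)
Line 12: ['night', 'low'] (min_width=9, slack=3)
Line 13: ['was', 'top'] (min_width=7, slack=5)
Line 14: ['picture'] (min_width=7, slack=5)
Total lines: 14

Answer: 14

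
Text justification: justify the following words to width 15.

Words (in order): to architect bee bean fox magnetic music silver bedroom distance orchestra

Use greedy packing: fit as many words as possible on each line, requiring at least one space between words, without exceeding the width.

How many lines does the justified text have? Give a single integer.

Line 1: ['to', 'architect'] (min_width=12, slack=3)
Line 2: ['bee', 'bean', 'fox'] (min_width=12, slack=3)
Line 3: ['magnetic', 'music'] (min_width=14, slack=1)
Line 4: ['silver', 'bedroom'] (min_width=14, slack=1)
Line 5: ['distance'] (min_width=8, slack=7)
Line 6: ['orchestra'] (min_width=9, slack=6)
Total lines: 6

Answer: 6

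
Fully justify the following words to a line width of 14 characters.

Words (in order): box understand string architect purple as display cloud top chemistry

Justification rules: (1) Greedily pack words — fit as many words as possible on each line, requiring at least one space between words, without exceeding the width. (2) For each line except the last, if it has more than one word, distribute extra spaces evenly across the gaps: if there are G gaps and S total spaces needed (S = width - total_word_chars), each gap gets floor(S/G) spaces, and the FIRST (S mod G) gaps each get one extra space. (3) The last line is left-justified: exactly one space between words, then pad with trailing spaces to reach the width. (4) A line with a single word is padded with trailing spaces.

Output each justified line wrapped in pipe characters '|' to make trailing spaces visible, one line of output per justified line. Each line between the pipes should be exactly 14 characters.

Answer: |box understand|
|string        |
|architect     |
|purple      as|
|display  cloud|
|top chemistry |

Derivation:
Line 1: ['box', 'understand'] (min_width=14, slack=0)
Line 2: ['string'] (min_width=6, slack=8)
Line 3: ['architect'] (min_width=9, slack=5)
Line 4: ['purple', 'as'] (min_width=9, slack=5)
Line 5: ['display', 'cloud'] (min_width=13, slack=1)
Line 6: ['top', 'chemistry'] (min_width=13, slack=1)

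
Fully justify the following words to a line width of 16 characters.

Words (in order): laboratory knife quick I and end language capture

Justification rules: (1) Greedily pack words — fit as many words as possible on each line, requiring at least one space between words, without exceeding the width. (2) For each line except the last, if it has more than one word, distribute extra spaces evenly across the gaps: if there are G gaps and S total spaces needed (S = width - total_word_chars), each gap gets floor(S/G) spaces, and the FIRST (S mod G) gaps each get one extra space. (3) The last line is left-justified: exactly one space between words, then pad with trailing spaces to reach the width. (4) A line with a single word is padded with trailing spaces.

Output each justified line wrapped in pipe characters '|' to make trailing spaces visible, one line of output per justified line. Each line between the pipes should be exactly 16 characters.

Line 1: ['laboratory', 'knife'] (min_width=16, slack=0)
Line 2: ['quick', 'I', 'and', 'end'] (min_width=15, slack=1)
Line 3: ['language', 'capture'] (min_width=16, slack=0)

Answer: |laboratory knife|
|quick  I and end|
|language capture|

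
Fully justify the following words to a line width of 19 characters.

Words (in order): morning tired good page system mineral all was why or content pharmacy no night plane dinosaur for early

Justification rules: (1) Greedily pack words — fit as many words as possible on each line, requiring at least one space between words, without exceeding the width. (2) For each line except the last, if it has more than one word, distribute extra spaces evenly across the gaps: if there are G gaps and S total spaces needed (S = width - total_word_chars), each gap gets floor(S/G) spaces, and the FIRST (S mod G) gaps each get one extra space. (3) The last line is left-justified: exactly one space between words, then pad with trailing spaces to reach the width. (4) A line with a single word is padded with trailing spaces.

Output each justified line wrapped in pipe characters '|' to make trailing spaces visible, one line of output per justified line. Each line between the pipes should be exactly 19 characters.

Answer: |morning  tired good|
|page system mineral|
|all   was   why  or|
|content pharmacy no|
|night         plane|
|dinosaur for early |

Derivation:
Line 1: ['morning', 'tired', 'good'] (min_width=18, slack=1)
Line 2: ['page', 'system', 'mineral'] (min_width=19, slack=0)
Line 3: ['all', 'was', 'why', 'or'] (min_width=14, slack=5)
Line 4: ['content', 'pharmacy', 'no'] (min_width=19, slack=0)
Line 5: ['night', 'plane'] (min_width=11, slack=8)
Line 6: ['dinosaur', 'for', 'early'] (min_width=18, slack=1)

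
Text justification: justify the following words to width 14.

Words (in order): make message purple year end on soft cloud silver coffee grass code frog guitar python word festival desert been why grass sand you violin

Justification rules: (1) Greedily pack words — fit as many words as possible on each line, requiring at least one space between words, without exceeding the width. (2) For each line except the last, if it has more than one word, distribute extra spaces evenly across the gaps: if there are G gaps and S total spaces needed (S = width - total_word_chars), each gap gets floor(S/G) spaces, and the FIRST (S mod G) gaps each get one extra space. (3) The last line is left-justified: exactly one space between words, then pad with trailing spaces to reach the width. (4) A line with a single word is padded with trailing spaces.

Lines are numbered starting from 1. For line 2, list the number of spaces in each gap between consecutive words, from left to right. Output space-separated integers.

Line 1: ['make', 'message'] (min_width=12, slack=2)
Line 2: ['purple', 'year'] (min_width=11, slack=3)
Line 3: ['end', 'on', 'soft'] (min_width=11, slack=3)
Line 4: ['cloud', 'silver'] (min_width=12, slack=2)
Line 5: ['coffee', 'grass'] (min_width=12, slack=2)
Line 6: ['code', 'frog'] (min_width=9, slack=5)
Line 7: ['guitar', 'python'] (min_width=13, slack=1)
Line 8: ['word', 'festival'] (min_width=13, slack=1)
Line 9: ['desert', 'been'] (min_width=11, slack=3)
Line 10: ['why', 'grass', 'sand'] (min_width=14, slack=0)
Line 11: ['you', 'violin'] (min_width=10, slack=4)

Answer: 4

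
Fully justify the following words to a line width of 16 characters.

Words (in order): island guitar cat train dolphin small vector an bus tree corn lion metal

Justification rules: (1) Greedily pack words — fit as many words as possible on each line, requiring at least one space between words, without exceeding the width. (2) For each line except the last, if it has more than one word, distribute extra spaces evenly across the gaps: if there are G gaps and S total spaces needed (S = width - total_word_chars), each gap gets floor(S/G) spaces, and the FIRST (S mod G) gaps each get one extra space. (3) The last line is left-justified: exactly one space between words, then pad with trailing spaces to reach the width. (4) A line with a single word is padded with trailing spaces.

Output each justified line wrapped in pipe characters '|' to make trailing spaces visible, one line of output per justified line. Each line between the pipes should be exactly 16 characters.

Answer: |island    guitar|
|cat        train|
|dolphin    small|
|vector   an  bus|
|tree  corn  lion|
|metal           |

Derivation:
Line 1: ['island', 'guitar'] (min_width=13, slack=3)
Line 2: ['cat', 'train'] (min_width=9, slack=7)
Line 3: ['dolphin', 'small'] (min_width=13, slack=3)
Line 4: ['vector', 'an', 'bus'] (min_width=13, slack=3)
Line 5: ['tree', 'corn', 'lion'] (min_width=14, slack=2)
Line 6: ['metal'] (min_width=5, slack=11)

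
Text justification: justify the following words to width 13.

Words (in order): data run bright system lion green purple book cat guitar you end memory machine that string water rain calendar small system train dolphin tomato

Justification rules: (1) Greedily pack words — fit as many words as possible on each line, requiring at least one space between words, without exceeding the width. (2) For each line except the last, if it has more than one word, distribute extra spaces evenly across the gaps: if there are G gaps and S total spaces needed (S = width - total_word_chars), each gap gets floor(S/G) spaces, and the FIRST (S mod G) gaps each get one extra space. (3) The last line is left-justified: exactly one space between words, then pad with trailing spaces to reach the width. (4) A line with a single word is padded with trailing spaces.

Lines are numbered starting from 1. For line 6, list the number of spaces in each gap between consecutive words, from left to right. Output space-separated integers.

Answer: 7

Derivation:
Line 1: ['data', 'run'] (min_width=8, slack=5)
Line 2: ['bright', 'system'] (min_width=13, slack=0)
Line 3: ['lion', 'green'] (min_width=10, slack=3)
Line 4: ['purple', 'book'] (min_width=11, slack=2)
Line 5: ['cat', 'guitar'] (min_width=10, slack=3)
Line 6: ['you', 'end'] (min_width=7, slack=6)
Line 7: ['memory'] (min_width=6, slack=7)
Line 8: ['machine', 'that'] (min_width=12, slack=1)
Line 9: ['string', 'water'] (min_width=12, slack=1)
Line 10: ['rain', 'calendar'] (min_width=13, slack=0)
Line 11: ['small', 'system'] (min_width=12, slack=1)
Line 12: ['train', 'dolphin'] (min_width=13, slack=0)
Line 13: ['tomato'] (min_width=6, slack=7)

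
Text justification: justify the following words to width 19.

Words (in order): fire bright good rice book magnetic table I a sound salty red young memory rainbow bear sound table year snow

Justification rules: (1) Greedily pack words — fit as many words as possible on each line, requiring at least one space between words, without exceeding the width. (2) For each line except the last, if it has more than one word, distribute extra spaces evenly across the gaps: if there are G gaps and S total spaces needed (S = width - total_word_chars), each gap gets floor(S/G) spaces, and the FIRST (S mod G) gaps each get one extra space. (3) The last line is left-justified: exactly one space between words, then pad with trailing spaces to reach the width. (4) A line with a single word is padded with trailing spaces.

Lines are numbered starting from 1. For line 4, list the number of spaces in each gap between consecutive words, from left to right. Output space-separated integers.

Answer: 3 3

Derivation:
Line 1: ['fire', 'bright', 'good'] (min_width=16, slack=3)
Line 2: ['rice', 'book', 'magnetic'] (min_width=18, slack=1)
Line 3: ['table', 'I', 'a', 'sound'] (min_width=15, slack=4)
Line 4: ['salty', 'red', 'young'] (min_width=15, slack=4)
Line 5: ['memory', 'rainbow', 'bear'] (min_width=19, slack=0)
Line 6: ['sound', 'table', 'year'] (min_width=16, slack=3)
Line 7: ['snow'] (min_width=4, slack=15)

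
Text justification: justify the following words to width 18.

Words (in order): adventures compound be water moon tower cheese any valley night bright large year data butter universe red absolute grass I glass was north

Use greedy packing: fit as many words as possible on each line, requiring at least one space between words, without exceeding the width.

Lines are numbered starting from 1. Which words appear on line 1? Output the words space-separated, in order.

Answer: adventures

Derivation:
Line 1: ['adventures'] (min_width=10, slack=8)
Line 2: ['compound', 'be', 'water'] (min_width=17, slack=1)
Line 3: ['moon', 'tower', 'cheese'] (min_width=17, slack=1)
Line 4: ['any', 'valley', 'night'] (min_width=16, slack=2)
Line 5: ['bright', 'large', 'year'] (min_width=17, slack=1)
Line 6: ['data', 'butter'] (min_width=11, slack=7)
Line 7: ['universe', 'red'] (min_width=12, slack=6)
Line 8: ['absolute', 'grass', 'I'] (min_width=16, slack=2)
Line 9: ['glass', 'was', 'north'] (min_width=15, slack=3)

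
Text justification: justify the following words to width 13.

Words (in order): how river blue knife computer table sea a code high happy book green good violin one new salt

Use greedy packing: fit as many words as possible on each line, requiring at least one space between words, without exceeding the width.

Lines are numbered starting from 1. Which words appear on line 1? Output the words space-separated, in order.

Line 1: ['how', 'river'] (min_width=9, slack=4)
Line 2: ['blue', 'knife'] (min_width=10, slack=3)
Line 3: ['computer'] (min_width=8, slack=5)
Line 4: ['table', 'sea', 'a'] (min_width=11, slack=2)
Line 5: ['code', 'high'] (min_width=9, slack=4)
Line 6: ['happy', 'book'] (min_width=10, slack=3)
Line 7: ['green', 'good'] (min_width=10, slack=3)
Line 8: ['violin', 'one'] (min_width=10, slack=3)
Line 9: ['new', 'salt'] (min_width=8, slack=5)

Answer: how river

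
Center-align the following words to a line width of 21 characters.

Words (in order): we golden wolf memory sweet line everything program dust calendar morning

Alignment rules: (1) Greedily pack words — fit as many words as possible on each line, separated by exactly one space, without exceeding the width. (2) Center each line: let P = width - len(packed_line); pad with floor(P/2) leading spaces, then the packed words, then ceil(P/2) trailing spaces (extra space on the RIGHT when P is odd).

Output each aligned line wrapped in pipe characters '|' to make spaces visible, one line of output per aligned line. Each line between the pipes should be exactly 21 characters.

Answer: |we golden wolf memory|
|sweet line everything|
|program dust calendar|
|       morning       |

Derivation:
Line 1: ['we', 'golden', 'wolf', 'memory'] (min_width=21, slack=0)
Line 2: ['sweet', 'line', 'everything'] (min_width=21, slack=0)
Line 3: ['program', 'dust', 'calendar'] (min_width=21, slack=0)
Line 4: ['morning'] (min_width=7, slack=14)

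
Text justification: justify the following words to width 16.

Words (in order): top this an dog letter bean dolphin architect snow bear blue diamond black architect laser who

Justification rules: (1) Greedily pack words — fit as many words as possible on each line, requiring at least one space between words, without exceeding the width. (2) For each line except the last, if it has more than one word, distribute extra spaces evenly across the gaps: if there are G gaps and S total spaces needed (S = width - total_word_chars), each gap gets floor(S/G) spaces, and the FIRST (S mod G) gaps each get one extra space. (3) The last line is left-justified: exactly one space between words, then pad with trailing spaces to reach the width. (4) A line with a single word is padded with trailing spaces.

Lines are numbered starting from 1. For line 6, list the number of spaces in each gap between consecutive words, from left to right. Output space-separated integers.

Line 1: ['top', 'this', 'an', 'dog'] (min_width=15, slack=1)
Line 2: ['letter', 'bean'] (min_width=11, slack=5)
Line 3: ['dolphin'] (min_width=7, slack=9)
Line 4: ['architect', 'snow'] (min_width=14, slack=2)
Line 5: ['bear', 'blue'] (min_width=9, slack=7)
Line 6: ['diamond', 'black'] (min_width=13, slack=3)
Line 7: ['architect', 'laser'] (min_width=15, slack=1)
Line 8: ['who'] (min_width=3, slack=13)

Answer: 4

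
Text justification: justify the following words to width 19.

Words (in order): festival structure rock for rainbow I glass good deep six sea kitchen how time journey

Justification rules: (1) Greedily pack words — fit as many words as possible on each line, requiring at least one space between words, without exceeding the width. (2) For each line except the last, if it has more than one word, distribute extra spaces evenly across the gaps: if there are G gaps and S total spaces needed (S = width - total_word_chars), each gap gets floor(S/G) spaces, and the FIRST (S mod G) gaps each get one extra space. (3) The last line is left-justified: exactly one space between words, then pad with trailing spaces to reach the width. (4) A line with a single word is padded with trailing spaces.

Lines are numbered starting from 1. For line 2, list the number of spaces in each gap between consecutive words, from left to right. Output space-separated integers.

Line 1: ['festival', 'structure'] (min_width=18, slack=1)
Line 2: ['rock', 'for', 'rainbow', 'I'] (min_width=18, slack=1)
Line 3: ['glass', 'good', 'deep', 'six'] (min_width=19, slack=0)
Line 4: ['sea', 'kitchen', 'how'] (min_width=15, slack=4)
Line 5: ['time', 'journey'] (min_width=12, slack=7)

Answer: 2 1 1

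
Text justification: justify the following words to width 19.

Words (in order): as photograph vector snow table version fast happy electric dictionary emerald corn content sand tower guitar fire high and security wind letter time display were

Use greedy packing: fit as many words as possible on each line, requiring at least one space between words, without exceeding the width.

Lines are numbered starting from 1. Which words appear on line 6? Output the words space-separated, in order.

Answer: content sand tower

Derivation:
Line 1: ['as', 'photograph'] (min_width=13, slack=6)
Line 2: ['vector', 'snow', 'table'] (min_width=17, slack=2)
Line 3: ['version', 'fast', 'happy'] (min_width=18, slack=1)
Line 4: ['electric', 'dictionary'] (min_width=19, slack=0)
Line 5: ['emerald', 'corn'] (min_width=12, slack=7)
Line 6: ['content', 'sand', 'tower'] (min_width=18, slack=1)
Line 7: ['guitar', 'fire', 'high'] (min_width=16, slack=3)
Line 8: ['and', 'security', 'wind'] (min_width=17, slack=2)
Line 9: ['letter', 'time', 'display'] (min_width=19, slack=0)
Line 10: ['were'] (min_width=4, slack=15)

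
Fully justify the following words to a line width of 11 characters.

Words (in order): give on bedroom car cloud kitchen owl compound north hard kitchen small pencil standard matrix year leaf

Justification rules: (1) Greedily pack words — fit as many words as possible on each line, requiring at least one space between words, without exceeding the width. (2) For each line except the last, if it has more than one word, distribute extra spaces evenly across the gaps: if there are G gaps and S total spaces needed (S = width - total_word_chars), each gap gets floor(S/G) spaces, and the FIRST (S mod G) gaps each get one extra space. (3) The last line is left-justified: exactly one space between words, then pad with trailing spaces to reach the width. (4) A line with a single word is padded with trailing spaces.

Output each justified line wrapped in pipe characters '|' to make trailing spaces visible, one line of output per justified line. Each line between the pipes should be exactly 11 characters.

Answer: |give     on|
|bedroom car|
|cloud      |
|kitchen owl|
|compound   |
|north  hard|
|kitchen    |
|small      |
|pencil     |
|standard   |
|matrix year|
|leaf       |

Derivation:
Line 1: ['give', 'on'] (min_width=7, slack=4)
Line 2: ['bedroom', 'car'] (min_width=11, slack=0)
Line 3: ['cloud'] (min_width=5, slack=6)
Line 4: ['kitchen', 'owl'] (min_width=11, slack=0)
Line 5: ['compound'] (min_width=8, slack=3)
Line 6: ['north', 'hard'] (min_width=10, slack=1)
Line 7: ['kitchen'] (min_width=7, slack=4)
Line 8: ['small'] (min_width=5, slack=6)
Line 9: ['pencil'] (min_width=6, slack=5)
Line 10: ['standard'] (min_width=8, slack=3)
Line 11: ['matrix', 'year'] (min_width=11, slack=0)
Line 12: ['leaf'] (min_width=4, slack=7)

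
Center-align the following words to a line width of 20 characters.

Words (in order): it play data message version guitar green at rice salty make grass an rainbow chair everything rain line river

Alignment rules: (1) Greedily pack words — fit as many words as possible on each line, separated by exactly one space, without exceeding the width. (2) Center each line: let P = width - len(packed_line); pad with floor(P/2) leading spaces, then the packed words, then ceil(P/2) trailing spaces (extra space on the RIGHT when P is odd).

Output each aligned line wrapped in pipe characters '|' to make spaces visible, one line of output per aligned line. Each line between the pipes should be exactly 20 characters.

Line 1: ['it', 'play', 'data', 'message'] (min_width=20, slack=0)
Line 2: ['version', 'guitar', 'green'] (min_width=20, slack=0)
Line 3: ['at', 'rice', 'salty', 'make'] (min_width=18, slack=2)
Line 4: ['grass', 'an', 'rainbow'] (min_width=16, slack=4)
Line 5: ['chair', 'everything'] (min_width=16, slack=4)
Line 6: ['rain', 'line', 'river'] (min_width=15, slack=5)

Answer: |it play data message|
|version guitar green|
| at rice salty make |
|  grass an rainbow  |
|  chair everything  |
|  rain line river   |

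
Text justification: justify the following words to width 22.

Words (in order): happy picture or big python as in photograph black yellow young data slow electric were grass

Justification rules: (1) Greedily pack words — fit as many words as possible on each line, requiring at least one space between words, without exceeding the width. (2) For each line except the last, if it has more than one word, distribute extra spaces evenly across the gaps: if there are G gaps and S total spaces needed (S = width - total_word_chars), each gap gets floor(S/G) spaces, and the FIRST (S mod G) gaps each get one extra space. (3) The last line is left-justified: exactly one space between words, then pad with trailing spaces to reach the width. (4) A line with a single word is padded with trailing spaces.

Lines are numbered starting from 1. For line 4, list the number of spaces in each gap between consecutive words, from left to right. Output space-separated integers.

Line 1: ['happy', 'picture', 'or', 'big'] (min_width=20, slack=2)
Line 2: ['python', 'as', 'in'] (min_width=12, slack=10)
Line 3: ['photograph', 'black'] (min_width=16, slack=6)
Line 4: ['yellow', 'young', 'data', 'slow'] (min_width=22, slack=0)
Line 5: ['electric', 'were', 'grass'] (min_width=19, slack=3)

Answer: 1 1 1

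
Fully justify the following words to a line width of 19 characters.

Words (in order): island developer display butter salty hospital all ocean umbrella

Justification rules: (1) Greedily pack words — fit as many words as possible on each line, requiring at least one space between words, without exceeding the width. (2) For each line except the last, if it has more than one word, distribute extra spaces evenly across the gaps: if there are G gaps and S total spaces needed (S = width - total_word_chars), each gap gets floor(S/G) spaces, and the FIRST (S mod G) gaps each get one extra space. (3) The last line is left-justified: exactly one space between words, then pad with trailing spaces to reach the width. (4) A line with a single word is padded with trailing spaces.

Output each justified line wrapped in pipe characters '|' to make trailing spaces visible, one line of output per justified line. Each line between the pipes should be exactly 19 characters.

Answer: |island    developer|
|display      butter|
|salty  hospital all|
|ocean umbrella     |

Derivation:
Line 1: ['island', 'developer'] (min_width=16, slack=3)
Line 2: ['display', 'butter'] (min_width=14, slack=5)
Line 3: ['salty', 'hospital', 'all'] (min_width=18, slack=1)
Line 4: ['ocean', 'umbrella'] (min_width=14, slack=5)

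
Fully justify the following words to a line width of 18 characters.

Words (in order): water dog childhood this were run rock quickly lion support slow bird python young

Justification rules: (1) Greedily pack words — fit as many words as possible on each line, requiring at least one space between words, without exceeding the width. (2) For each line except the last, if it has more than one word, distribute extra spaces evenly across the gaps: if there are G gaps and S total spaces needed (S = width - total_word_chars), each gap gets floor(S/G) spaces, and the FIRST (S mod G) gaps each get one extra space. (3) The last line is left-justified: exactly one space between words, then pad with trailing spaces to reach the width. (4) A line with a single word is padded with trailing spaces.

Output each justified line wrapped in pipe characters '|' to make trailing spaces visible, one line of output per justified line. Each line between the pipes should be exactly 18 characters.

Line 1: ['water', 'dog'] (min_width=9, slack=9)
Line 2: ['childhood', 'this'] (min_width=14, slack=4)
Line 3: ['were', 'run', 'rock'] (min_width=13, slack=5)
Line 4: ['quickly', 'lion'] (min_width=12, slack=6)
Line 5: ['support', 'slow', 'bird'] (min_width=17, slack=1)
Line 6: ['python', 'young'] (min_width=12, slack=6)

Answer: |water          dog|
|childhood     this|
|were    run   rock|
|quickly       lion|
|support  slow bird|
|python young      |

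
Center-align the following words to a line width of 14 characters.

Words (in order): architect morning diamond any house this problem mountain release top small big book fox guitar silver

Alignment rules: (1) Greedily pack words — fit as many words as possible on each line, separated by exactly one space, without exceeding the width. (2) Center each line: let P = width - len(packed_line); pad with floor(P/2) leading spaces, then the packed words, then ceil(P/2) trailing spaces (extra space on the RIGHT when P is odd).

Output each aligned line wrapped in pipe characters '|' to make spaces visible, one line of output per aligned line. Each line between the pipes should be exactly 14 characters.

Answer: |  architect   |
|   morning    |
| diamond any  |
|  house this  |
|   problem    |
|   mountain   |
| release top  |
|small big book|
|  fox guitar  |
|    silver    |

Derivation:
Line 1: ['architect'] (min_width=9, slack=5)
Line 2: ['morning'] (min_width=7, slack=7)
Line 3: ['diamond', 'any'] (min_width=11, slack=3)
Line 4: ['house', 'this'] (min_width=10, slack=4)
Line 5: ['problem'] (min_width=7, slack=7)
Line 6: ['mountain'] (min_width=8, slack=6)
Line 7: ['release', 'top'] (min_width=11, slack=3)
Line 8: ['small', 'big', 'book'] (min_width=14, slack=0)
Line 9: ['fox', 'guitar'] (min_width=10, slack=4)
Line 10: ['silver'] (min_width=6, slack=8)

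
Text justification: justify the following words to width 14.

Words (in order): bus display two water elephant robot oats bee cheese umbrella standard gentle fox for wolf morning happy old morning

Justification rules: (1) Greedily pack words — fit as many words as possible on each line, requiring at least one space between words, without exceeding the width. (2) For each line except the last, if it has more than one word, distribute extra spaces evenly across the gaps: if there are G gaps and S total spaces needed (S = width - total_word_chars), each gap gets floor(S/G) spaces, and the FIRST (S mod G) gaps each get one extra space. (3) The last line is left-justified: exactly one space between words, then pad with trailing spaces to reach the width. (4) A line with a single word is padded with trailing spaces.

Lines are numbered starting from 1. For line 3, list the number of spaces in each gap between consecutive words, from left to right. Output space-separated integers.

Answer: 1

Derivation:
Line 1: ['bus', 'display'] (min_width=11, slack=3)
Line 2: ['two', 'water'] (min_width=9, slack=5)
Line 3: ['elephant', 'robot'] (min_width=14, slack=0)
Line 4: ['oats', 'bee'] (min_width=8, slack=6)
Line 5: ['cheese'] (min_width=6, slack=8)
Line 6: ['umbrella'] (min_width=8, slack=6)
Line 7: ['standard'] (min_width=8, slack=6)
Line 8: ['gentle', 'fox', 'for'] (min_width=14, slack=0)
Line 9: ['wolf', 'morning'] (min_width=12, slack=2)
Line 10: ['happy', 'old'] (min_width=9, slack=5)
Line 11: ['morning'] (min_width=7, slack=7)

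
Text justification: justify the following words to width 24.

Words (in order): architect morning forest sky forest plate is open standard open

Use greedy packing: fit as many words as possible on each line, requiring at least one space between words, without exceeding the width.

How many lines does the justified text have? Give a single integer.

Answer: 3

Derivation:
Line 1: ['architect', 'morning', 'forest'] (min_width=24, slack=0)
Line 2: ['sky', 'forest', 'plate', 'is', 'open'] (min_width=24, slack=0)
Line 3: ['standard', 'open'] (min_width=13, slack=11)
Total lines: 3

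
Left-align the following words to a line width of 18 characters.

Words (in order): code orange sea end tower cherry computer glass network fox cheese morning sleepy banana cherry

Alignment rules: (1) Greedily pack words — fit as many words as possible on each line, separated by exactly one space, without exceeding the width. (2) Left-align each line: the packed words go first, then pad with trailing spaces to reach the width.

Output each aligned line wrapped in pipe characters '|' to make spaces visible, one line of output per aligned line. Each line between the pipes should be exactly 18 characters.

Line 1: ['code', 'orange', 'sea'] (min_width=15, slack=3)
Line 2: ['end', 'tower', 'cherry'] (min_width=16, slack=2)
Line 3: ['computer', 'glass'] (min_width=14, slack=4)
Line 4: ['network', 'fox', 'cheese'] (min_width=18, slack=0)
Line 5: ['morning', 'sleepy'] (min_width=14, slack=4)
Line 6: ['banana', 'cherry'] (min_width=13, slack=5)

Answer: |code orange sea   |
|end tower cherry  |
|computer glass    |
|network fox cheese|
|morning sleepy    |
|banana cherry     |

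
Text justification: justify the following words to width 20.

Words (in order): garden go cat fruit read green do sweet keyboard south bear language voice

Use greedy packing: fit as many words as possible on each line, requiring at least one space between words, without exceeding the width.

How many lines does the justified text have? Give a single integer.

Answer: 4

Derivation:
Line 1: ['garden', 'go', 'cat', 'fruit'] (min_width=19, slack=1)
Line 2: ['read', 'green', 'do', 'sweet'] (min_width=19, slack=1)
Line 3: ['keyboard', 'south', 'bear'] (min_width=19, slack=1)
Line 4: ['language', 'voice'] (min_width=14, slack=6)
Total lines: 4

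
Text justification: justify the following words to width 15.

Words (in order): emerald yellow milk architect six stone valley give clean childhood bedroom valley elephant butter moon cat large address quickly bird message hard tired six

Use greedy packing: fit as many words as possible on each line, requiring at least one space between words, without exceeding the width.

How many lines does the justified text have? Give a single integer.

Answer: 11

Derivation:
Line 1: ['emerald', 'yellow'] (min_width=14, slack=1)
Line 2: ['milk', 'architect'] (min_width=14, slack=1)
Line 3: ['six', 'stone'] (min_width=9, slack=6)
Line 4: ['valley', 'give'] (min_width=11, slack=4)
Line 5: ['clean', 'childhood'] (min_width=15, slack=0)
Line 6: ['bedroom', 'valley'] (min_width=14, slack=1)
Line 7: ['elephant', 'butter'] (min_width=15, slack=0)
Line 8: ['moon', 'cat', 'large'] (min_width=14, slack=1)
Line 9: ['address', 'quickly'] (min_width=15, slack=0)
Line 10: ['bird', 'message'] (min_width=12, slack=3)
Line 11: ['hard', 'tired', 'six'] (min_width=14, slack=1)
Total lines: 11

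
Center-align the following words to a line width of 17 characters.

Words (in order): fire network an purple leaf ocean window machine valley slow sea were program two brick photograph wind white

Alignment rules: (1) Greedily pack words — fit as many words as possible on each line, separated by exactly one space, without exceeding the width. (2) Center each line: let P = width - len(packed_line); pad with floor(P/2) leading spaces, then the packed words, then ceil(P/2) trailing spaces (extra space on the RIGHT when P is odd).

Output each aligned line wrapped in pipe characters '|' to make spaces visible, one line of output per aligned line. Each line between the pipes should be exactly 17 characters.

Line 1: ['fire', 'network', 'an'] (min_width=15, slack=2)
Line 2: ['purple', 'leaf', 'ocean'] (min_width=17, slack=0)
Line 3: ['window', 'machine'] (min_width=14, slack=3)
Line 4: ['valley', 'slow', 'sea'] (min_width=15, slack=2)
Line 5: ['were', 'program', 'two'] (min_width=16, slack=1)
Line 6: ['brick', 'photograph'] (min_width=16, slack=1)
Line 7: ['wind', 'white'] (min_width=10, slack=7)

Answer: | fire network an |
|purple leaf ocean|
| window machine  |
| valley slow sea |
|were program two |
|brick photograph |
|   wind white    |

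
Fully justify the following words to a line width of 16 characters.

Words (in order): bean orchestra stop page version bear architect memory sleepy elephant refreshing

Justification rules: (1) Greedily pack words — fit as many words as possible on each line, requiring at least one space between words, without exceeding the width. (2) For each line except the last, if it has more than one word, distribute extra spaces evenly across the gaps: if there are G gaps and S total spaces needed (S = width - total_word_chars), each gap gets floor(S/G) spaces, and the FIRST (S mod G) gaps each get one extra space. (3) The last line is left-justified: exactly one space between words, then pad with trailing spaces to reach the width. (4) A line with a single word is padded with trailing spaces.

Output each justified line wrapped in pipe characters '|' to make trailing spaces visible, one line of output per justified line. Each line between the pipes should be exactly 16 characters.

Answer: |bean   orchestra|
|stop        page|
|version     bear|
|architect memory|
|sleepy  elephant|
|refreshing      |

Derivation:
Line 1: ['bean', 'orchestra'] (min_width=14, slack=2)
Line 2: ['stop', 'page'] (min_width=9, slack=7)
Line 3: ['version', 'bear'] (min_width=12, slack=4)
Line 4: ['architect', 'memory'] (min_width=16, slack=0)
Line 5: ['sleepy', 'elephant'] (min_width=15, slack=1)
Line 6: ['refreshing'] (min_width=10, slack=6)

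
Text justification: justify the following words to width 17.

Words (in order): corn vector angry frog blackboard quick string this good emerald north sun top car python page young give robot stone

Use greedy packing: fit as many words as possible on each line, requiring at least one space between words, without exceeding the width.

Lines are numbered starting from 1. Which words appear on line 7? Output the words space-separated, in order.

Answer: give robot stone

Derivation:
Line 1: ['corn', 'vector', 'angry'] (min_width=17, slack=0)
Line 2: ['frog', 'blackboard'] (min_width=15, slack=2)
Line 3: ['quick', 'string', 'this'] (min_width=17, slack=0)
Line 4: ['good', 'emerald'] (min_width=12, slack=5)
Line 5: ['north', 'sun', 'top', 'car'] (min_width=17, slack=0)
Line 6: ['python', 'page', 'young'] (min_width=17, slack=0)
Line 7: ['give', 'robot', 'stone'] (min_width=16, slack=1)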